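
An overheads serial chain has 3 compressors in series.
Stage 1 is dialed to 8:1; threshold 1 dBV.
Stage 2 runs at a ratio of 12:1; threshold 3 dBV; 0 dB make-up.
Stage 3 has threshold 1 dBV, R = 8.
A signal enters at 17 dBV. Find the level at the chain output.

1.25 dBV

Stage 1: 16 dB above 1 dBV, reduced 8:1 to 2 dB above → 3 dBV.
Stage 2: below threshold (3 ≤ 3); passes unchanged; output 3 dBV.
Stage 3: overshoot 2 dB → 2/8 = 0.25 dB → 1.25 dBV.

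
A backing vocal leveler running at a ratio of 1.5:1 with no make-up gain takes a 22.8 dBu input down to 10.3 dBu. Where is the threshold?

-14.7 dBu

Gain reduction = 22.8 − 10.3 = 12.5 dB; output overshoot = GR / (R − 1) = 12.5 / 0.5 = 25 dB.
Threshold = output − output overshoot = 10.3 − 25 = -14.7 dBu.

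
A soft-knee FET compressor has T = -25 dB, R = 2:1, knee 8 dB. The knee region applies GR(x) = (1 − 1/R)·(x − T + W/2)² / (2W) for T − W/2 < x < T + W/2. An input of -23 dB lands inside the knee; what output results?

x − T + W/2 = -23 − (-25) + 4 = 6.
GR = (1 − 1/2) × 6² / 16 = 0.5 × 36 / 16 = 1.125 dB.
Output = -23 − 1.125 = -24.125 dB.

-24.125 dB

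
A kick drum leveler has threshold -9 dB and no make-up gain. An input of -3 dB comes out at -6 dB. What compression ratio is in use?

Input overshoot = -3 − (-9) = 6 dB; output overshoot = -6 − (-9) = 3 dB.
Ratio = 6 / 3 = 2.

2:1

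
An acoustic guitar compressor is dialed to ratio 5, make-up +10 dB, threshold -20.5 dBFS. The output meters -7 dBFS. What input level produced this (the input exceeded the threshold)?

Stripping the +10 dB make-up gives -17 dBFS at the gain stage.
Post-compression overshoot = -17 − (-20.5) = 3.5 dB.
Input overshoot = R × output overshoot = 17.5 dB → input = -20.5 + 17.5 = -3 dBFS.

-3 dBFS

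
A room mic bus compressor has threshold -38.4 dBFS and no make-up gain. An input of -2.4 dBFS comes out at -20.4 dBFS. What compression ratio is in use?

Input overshoot = -2.4 − (-38.4) = 36 dB; output overshoot = -20.4 − (-38.4) = 18 dB.
Ratio = 36 / 18 = 2.

2:1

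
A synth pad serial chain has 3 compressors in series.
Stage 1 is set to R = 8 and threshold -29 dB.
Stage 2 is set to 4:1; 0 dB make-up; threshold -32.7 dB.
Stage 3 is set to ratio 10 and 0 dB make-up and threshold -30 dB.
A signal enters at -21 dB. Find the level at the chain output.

-31.525 dB

Stage 1: 8 dB above -29 dB, reduced 8:1 to 1 dB above → -28 dB.
Stage 2: 4.7 dB above -32.7 dB, reduced 4:1 to 1.175 dB above → -31.525 dB.
Stage 3: -31.525 dB is at or below the -30 dB threshold — no compression; output -31.525 dB.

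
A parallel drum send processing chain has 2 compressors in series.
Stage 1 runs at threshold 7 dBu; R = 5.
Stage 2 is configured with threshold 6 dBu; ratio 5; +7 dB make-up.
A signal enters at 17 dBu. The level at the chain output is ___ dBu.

Stage 1: 10 dB above 7 dBu, reduced 5:1 to 2 dB above → 9 dBu.
Stage 2: 9 dBu is 3 dB over 6 dBu; at 5:1 that becomes 0.6 dB over, giving 6.6 dBu; +7 dB make-up → 13.6 dBu.

13.6 dBu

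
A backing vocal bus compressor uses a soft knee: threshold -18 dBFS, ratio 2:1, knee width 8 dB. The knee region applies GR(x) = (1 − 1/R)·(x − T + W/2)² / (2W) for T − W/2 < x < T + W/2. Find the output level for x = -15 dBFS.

x − T + W/2 = -15 − (-18) + 4 = 7.
GR = (1 − 1/2) × 7² / 16 = 0.5 × 49 / 16 = 1.53125 dB.
Output = -15 − 1.53125 = -16.53125 dBFS.

-16.53125 dBFS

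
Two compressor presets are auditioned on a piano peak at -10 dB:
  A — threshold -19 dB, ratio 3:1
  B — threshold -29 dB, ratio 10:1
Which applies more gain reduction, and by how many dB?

B, by 11.1 dB

A: overshoot 9 dB → output overshoot 3 dB → GR 6 dB.
B: overshoot 19 dB → output overshoot 1.9 dB → GR 17.1 dB.
B applies 11.1 dB more gain reduction.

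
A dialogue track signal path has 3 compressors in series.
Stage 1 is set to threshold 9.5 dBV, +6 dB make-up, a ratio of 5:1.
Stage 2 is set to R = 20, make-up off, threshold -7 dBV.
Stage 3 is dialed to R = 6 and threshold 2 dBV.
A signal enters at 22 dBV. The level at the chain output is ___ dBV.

Stage 1: 22 dBV is 12.5 dB over 9.5 dBV; at 5:1 that becomes 2.5 dB over, giving 12 dBV; +6 dB make-up → 18 dBV.
Stage 2: overshoot 25 dB → 25/20 = 1.25 dB → -5.75 dBV.
Stage 3: -5.75 dBV ≤ 2 dBV, so stage 3 doesn't engage; output -5.75 dBV.

-5.75 dBV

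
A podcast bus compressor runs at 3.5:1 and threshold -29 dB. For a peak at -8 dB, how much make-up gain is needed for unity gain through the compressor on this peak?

15 dB

Overshoot 21 dB → 21/3.5 = 6 dB after compression, so the compressed level is -29 + 6 = -23 dB.
Make-up = target − compressed = -8 − (-23) = 15 dB.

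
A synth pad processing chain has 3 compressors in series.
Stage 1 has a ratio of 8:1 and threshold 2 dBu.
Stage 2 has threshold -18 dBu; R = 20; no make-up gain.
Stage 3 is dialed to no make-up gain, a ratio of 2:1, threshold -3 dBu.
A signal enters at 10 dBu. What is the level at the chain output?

Stage 1: 8 dB above 2 dBu, reduced 8:1 to 1 dB above → 3 dBu.
Stage 2: overshoot 21 dB → 21/20 = 1.05 dB → -16.95 dBu.
Stage 3: -16.95 dBu is at or below the -3 dBu threshold — no compression; output -16.95 dBu.

-16.95 dBu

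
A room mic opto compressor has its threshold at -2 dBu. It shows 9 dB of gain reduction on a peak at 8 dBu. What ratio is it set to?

Input overshoot = 8 − (-2) = 10 dB.
Output overshoot = 10 − 9 = 1 dB.
Ratio = input overshoot / output overshoot = 10 / 1 = 10.

10:1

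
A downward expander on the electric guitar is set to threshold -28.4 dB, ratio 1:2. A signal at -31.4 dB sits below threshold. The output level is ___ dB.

-34.4 dB

Undershoot = (-28.4) − (-31.4) = 3 dB.
At 1:2, that expands to 6 dB under threshold.
Output = -28.4 − 6 = -34.4 dB.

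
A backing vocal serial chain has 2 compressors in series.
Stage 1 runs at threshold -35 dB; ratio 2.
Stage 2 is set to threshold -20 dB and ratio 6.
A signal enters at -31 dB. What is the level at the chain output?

Stage 1: 4 dB above -35 dB, reduced 2:1 to 2 dB above → -33 dB.
Stage 2: -33 dB ≤ -20 dB, so stage 2 doesn't engage; output -33 dB.

-33 dB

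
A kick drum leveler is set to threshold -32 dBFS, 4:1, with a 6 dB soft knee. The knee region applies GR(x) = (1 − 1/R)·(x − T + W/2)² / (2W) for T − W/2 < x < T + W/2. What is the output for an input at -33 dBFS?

-33.25 dBFS

x − T + W/2 = -33 − (-32) + 3 = 2.
GR = (1 − 1/4) × 2² / 12 = 0.75 × 4 / 12 = 0.25 dB.
Output = -33 − 0.25 = -33.25 dBFS.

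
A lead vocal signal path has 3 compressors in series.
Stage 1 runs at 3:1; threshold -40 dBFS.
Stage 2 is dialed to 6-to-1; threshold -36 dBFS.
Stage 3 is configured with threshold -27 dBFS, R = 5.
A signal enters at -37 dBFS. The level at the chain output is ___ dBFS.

-39 dBFS

Stage 1: 3 dB above -40 dBFS, reduced 3:1 to 1 dB above → -39 dBFS.
Stage 2: -39 dBFS is at or below the -36 dBFS threshold — no compression; output -39 dBFS.
Stage 3: -39 dBFS is at or below the -27 dBFS threshold — no compression; output -39 dBFS.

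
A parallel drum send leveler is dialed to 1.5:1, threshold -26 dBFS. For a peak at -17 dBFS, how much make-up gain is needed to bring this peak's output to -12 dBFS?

8 dB

Overshoot 9 dB → 9/1.5 = 6 dB after compression, so the compressed level is -26 + 6 = -20 dBFS.
Make-up = target − compressed = -12 − (-20) = 8 dB.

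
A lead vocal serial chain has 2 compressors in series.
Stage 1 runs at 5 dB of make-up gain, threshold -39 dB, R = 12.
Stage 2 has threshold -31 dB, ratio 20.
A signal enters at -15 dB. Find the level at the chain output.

-32 dB

Stage 1: -15 dB is 24 dB over -39 dB; at 12:1 that becomes 2 dB over, giving -37 dB; +5 dB make-up → -32 dB.
Stage 2: -32 dB ≤ -31 dB, so stage 2 doesn't engage; output -32 dB.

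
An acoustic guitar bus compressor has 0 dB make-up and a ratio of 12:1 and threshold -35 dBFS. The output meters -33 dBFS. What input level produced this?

That's 2 dB above the -35 dBFS threshold.
Undo the ratio: input overshoot = 2 × 12 = 24 dB, giving input = -11 dBFS.

-11 dBFS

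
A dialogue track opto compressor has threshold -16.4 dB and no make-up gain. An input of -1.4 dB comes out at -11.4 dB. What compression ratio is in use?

Input overshoot = -1.4 − (-16.4) = 15 dB; output overshoot = -11.4 − (-16.4) = 5 dB.
Ratio = 15 / 5 = 3.

3:1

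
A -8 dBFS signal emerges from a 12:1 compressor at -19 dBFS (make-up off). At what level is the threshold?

-20 dBFS

Gain reduction = -8 − (-19) = 11 dB; output overshoot = GR / (R − 1) = 11 / 11 = 1 dB.
Threshold = output − output overshoot = -19 − 1 = -20 dBFS.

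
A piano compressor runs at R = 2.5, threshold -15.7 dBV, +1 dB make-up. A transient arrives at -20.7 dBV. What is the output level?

-19.7 dBV

-20.7 dBV is 5 dB below the -15.7 dBV threshold, so no gain reduction is applied.
Make-up gain adds 1 dB: -20.7 + 1 = -19.7 dBV.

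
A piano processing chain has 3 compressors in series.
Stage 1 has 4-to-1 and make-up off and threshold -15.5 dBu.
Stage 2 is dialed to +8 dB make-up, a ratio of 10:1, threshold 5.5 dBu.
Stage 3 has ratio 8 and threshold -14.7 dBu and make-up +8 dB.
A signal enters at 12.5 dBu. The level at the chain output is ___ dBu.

-4.925 dBu

Stage 1: 28 dB above -15.5 dBu, reduced 4:1 to 7 dB above → -8.5 dBu.
Stage 2: -8.5 dBu is at or below the 5.5 dBu threshold — no compression; make-up brings it to -0.5 dBu.
Stage 3: 14.2 dB above -14.7 dBu, reduced 8:1 to 1.775 dB above → -12.925 dBu; +8 dB make-up → -4.925 dBu.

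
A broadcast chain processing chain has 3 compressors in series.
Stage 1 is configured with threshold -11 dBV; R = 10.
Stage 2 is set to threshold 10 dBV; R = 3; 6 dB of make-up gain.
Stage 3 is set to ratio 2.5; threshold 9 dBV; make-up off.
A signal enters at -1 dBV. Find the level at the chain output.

-4 dBV

Stage 1: 10 dB above -11 dBV, reduced 10:1 to 1 dB above → -10 dBV.
Stage 2: -10 dBV is at or below the 10 dBV threshold — no compression; make-up brings it to -4 dBV.
Stage 3: below threshold (-4 ≤ 9); passes unchanged; output -4 dBV.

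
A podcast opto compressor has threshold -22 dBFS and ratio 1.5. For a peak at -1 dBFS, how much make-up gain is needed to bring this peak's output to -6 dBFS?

The peak compresses to -22 + 21/1.5 = -8 dBFS.
To reach -6 dBFS requires -6 − (-8) = 2 dB of make-up.

2 dB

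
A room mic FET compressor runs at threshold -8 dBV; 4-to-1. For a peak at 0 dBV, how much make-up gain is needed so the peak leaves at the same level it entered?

6 dB

Without make-up, output = threshold + overshoot/4 = -8 + 2 = -6 dBV.
Gap to target: 6 dB.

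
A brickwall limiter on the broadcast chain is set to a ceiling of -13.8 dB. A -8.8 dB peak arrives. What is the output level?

-13.8 dB

A brickwall limiter is an ∞:1 compressor: any input above the ceiling is clamped to -13.8 dB.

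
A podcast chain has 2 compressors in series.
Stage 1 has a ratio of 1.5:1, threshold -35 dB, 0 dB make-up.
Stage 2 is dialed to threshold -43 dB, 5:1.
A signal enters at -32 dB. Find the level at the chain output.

-41 dB

Stage 1: overshoot 3 dB → 3/1.5 = 2 dB → -33 dB.
Stage 2: overshoot 10 dB → 10/5 = 2 dB → -41 dB.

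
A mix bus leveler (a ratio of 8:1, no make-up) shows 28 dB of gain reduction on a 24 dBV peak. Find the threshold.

Gain reduction = 24 − (-4) = 28 dB; output overshoot = GR / (R − 1) = 28 / 7 = 4 dB.
Threshold = output − output overshoot = -4 − 4 = -8 dBV.

-8 dBV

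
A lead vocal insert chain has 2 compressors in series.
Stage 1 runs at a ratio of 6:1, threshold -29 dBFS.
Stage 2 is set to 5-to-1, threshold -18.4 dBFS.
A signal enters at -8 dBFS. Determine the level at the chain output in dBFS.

-25.5 dBFS

Stage 1: 21 dB above -29 dBFS, reduced 6:1 to 3.5 dB above → -25.5 dBFS.
Stage 2: below threshold (-25.5 ≤ -18.4); passes unchanged; output -25.5 dBFS.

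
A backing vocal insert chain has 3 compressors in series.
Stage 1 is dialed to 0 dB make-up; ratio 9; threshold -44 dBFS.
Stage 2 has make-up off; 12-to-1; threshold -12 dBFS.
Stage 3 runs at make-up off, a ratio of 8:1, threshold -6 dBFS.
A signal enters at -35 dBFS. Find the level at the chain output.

-43 dBFS

Stage 1: 9 dB above -44 dBFS, reduced 9:1 to 1 dB above → -43 dBFS.
Stage 2: below threshold (-43 ≤ -12); passes unchanged; output -43 dBFS.
Stage 3: -43 dBFS ≤ -6 dBFS, so stage 3 doesn't engage; output -43 dBFS.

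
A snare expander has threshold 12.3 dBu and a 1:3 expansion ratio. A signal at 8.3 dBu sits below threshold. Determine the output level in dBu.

0.3 dBu

Undershoot = 12.3 − 8.3 = 4 dB.
At 1:3, that expands to 12 dB under threshold.
Output = 12.3 − 12 = 0.3 dBu.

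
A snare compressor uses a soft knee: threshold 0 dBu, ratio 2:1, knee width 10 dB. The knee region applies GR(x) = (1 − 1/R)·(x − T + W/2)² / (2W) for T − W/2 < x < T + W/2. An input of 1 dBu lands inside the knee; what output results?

0.1 dBu

x − T + W/2 = 1 − 0 + 5 = 6.
GR = (1 − 1/2) × 6² / 20 = 0.5 × 36 / 20 = 0.9 dB.
Output = 1 − 0.9 = 0.1 dBu.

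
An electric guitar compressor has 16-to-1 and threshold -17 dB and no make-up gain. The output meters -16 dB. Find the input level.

-1 dB

The compressed level sits -16 − (-17) = 1 dB over threshold.
Input overshoot = R × output overshoot = 16 dB → input = -17 + 16 = -1 dB.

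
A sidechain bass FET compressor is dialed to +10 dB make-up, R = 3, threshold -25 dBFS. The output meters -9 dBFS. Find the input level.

Remove make-up: -9 − 10 = -19 dBFS.
That's 6 dB above the -25 dBFS threshold.
Input overshoot = R × output overshoot = 18 dB → input = -25 + 18 = -7 dBFS.

-7 dBFS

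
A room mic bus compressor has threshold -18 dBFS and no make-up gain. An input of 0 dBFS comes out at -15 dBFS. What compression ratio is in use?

6:1

Input overshoot = 0 − (-18) = 18 dB; output overshoot = -15 − (-18) = 3 dB.
Ratio = 18 / 3 = 6.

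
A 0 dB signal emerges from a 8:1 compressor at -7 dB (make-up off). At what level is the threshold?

-8 dB

Input is 8 dB above T (since output overshoot × R = input overshoot: (-7 − T)·8 = 0 − T gives T = -8 dB).
Check: -8 + (0 − (-8))/8 = -8 + 1 = -7 dB. ✓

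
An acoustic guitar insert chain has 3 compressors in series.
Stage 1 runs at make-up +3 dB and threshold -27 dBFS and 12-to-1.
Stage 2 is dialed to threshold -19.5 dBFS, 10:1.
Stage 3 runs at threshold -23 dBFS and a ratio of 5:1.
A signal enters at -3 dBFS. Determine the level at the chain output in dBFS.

Stage 1: overshoot 24 dB → 24/12 = 2 dB → -25 dBFS; +3 dB make-up → -22 dBFS.
Stage 2: -22 dBFS ≤ -19.5 dBFS, so stage 2 doesn't engage; output -22 dBFS.
Stage 3: overshoot 1 dB → 1/5 = 0.2 dB → -22.8 dBFS.

-22.8 dBFS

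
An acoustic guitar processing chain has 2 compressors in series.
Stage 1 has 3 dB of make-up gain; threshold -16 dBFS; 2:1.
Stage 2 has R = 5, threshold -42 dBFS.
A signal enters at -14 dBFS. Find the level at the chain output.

-36 dBFS

Stage 1: -14 dBFS is 2 dB over -16 dBFS; at 2:1 that becomes 1 dB over, giving -15 dBFS; +3 dB make-up → -12 dBFS.
Stage 2: 30 dB above -42 dBFS, reduced 5:1 to 6 dB above → -36 dBFS.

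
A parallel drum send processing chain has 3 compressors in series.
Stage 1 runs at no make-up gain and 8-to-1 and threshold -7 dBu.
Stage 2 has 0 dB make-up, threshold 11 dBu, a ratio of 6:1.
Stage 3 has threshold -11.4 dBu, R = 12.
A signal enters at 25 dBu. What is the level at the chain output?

Stage 1: 25 dBu is 32 dB over -7 dBu; at 8:1 that becomes 4 dB over, giving -3 dBu.
Stage 2: -3 dBu is at or below the 11 dBu threshold — no compression; output -3 dBu.
Stage 3: 8.4 dB above -11.4 dBu, reduced 12:1 to 0.7 dB above → -10.7 dBu.

-10.7 dBu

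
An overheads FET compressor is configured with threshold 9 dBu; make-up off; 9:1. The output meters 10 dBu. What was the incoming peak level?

Post-compression overshoot = 10 − 9 = 1 dB.
Undo the ratio: input overshoot = 1 × 9 = 9 dB, giving input = 18 dBu.

18 dBu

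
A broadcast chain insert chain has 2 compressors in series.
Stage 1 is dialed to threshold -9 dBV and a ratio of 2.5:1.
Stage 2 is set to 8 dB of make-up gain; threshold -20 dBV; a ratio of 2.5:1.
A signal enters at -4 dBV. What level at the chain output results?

-6.8 dBV

Stage 1: -4 dBV is 5 dB over -9 dBV; at 2.5:1 that becomes 2 dB over, giving -7 dBV.
Stage 2: 13 dB above -20 dBV, reduced 2.5:1 to 5.2 dB above → -14.8 dBV; +8 dB make-up → -6.8 dBV.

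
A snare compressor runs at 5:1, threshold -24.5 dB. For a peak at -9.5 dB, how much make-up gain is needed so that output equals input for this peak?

The peak compresses to -24.5 + 15/5 = -21.5 dB.
To reach -9.5 dB requires -9.5 − (-21.5) = 12 dB of make-up.

12 dB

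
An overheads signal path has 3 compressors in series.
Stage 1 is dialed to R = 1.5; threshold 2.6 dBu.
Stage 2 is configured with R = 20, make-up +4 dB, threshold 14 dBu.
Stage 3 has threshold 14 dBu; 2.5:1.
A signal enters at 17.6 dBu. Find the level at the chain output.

Stage 1: overshoot 15 dB → 15/1.5 = 10 dB → 12.6 dBu.
Stage 2: 12.6 dBu ≤ 14 dBu, so stage 2 doesn't engage; make-up brings it to 16.6 dBu.
Stage 3: 16.6 dBu is 2.6 dB over 14 dBu; at 2.5:1 that becomes 1.04 dB over, giving 15.04 dBu.

15.04 dBu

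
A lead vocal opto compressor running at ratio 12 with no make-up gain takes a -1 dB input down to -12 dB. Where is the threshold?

-13 dB

Let T be the threshold. Output overshoot = (input overshoot)/R, so -12 − T = (-1 − T)/12.
12·(-12 − T) = -1 − T → 11·T = -144 − (-1) = -143.
T = -143/11 = -13 dB.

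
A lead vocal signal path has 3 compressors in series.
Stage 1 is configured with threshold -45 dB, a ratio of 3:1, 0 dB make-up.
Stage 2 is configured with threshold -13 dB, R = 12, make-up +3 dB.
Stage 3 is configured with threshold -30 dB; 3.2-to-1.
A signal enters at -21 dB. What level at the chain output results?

Stage 1: overshoot 24 dB → 24/3 = 8 dB → -37 dB.
Stage 2: -37 dB ≤ -13 dB, so stage 2 doesn't engage; make-up brings it to -34 dB.
Stage 3: -34 dB is at or below the -30 dB threshold — no compression; output -34 dB.

-34 dB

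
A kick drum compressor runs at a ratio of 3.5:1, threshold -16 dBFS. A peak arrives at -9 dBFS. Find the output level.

-14 dBFS

The input is 7 dB above the -16 dBFS threshold.
At 3.5:1 the overshoot is divided by 3.5, leaving 2 dB above threshold.
Output = -16 + 2 = -14 dBFS.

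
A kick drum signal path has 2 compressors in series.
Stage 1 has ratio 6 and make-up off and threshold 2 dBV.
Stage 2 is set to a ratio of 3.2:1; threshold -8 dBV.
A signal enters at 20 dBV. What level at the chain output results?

-3.9375 dBV

Stage 1: overshoot 18 dB → 18/6 = 3 dB → 5 dBV.
Stage 2: 13 dB above -8 dBV, reduced 3.2:1 to 4.0625 dB above → -3.9375 dBV.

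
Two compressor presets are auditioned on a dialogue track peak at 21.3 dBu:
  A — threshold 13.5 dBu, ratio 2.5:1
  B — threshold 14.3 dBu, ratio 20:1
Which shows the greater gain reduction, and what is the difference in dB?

B, by 1.97 dB

A: overshoot 7.8 dB → output overshoot 3.12 dB → GR 4.68 dB.
B: overshoot 7 dB → output overshoot 0.35 dB → GR 6.65 dB.
Difference: 1.97 dB in favour of B.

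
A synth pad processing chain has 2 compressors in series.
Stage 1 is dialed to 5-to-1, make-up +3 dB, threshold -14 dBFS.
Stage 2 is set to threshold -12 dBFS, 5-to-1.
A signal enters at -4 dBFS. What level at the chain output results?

Stage 1: -4 dBFS is 10 dB over -14 dBFS; at 5:1 that becomes 2 dB over, giving -12 dBFS; +3 dB make-up → -9 dBFS.
Stage 2: 3 dB above -12 dBFS, reduced 5:1 to 0.6 dB above → -11.4 dBFS.

-11.4 dBFS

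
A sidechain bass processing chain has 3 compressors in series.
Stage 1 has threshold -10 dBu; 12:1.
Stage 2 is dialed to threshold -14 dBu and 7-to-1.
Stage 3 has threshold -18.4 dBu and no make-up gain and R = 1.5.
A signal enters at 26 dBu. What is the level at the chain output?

-14.8 dBu

Stage 1: 26 dBu is 36 dB over -10 dBu; at 12:1 that becomes 3 dB over, giving -7 dBu.
Stage 2: -7 dBu is 7 dB over -14 dBu; at 7:1 that becomes 1 dB over, giving -13 dBu.
Stage 3: overshoot 5.4 dB → 5.4/1.5 = 3.6 dB → -14.8 dBu.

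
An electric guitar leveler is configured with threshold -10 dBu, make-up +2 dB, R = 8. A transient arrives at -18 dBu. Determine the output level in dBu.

-18 dBu is 8 dB below the -10 dBu threshold, so no gain reduction is applied.
Make-up gain adds 2 dB: -18 + 2 = -16 dBu.

-16 dBu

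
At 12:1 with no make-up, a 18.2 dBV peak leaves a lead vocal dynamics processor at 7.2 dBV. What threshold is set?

Let T be the threshold. Output overshoot = (input overshoot)/R, so 7.2 − T = (18.2 − T)/12.
12·(7.2 − T) = 18.2 − T → 11·T = 86.4 − 18.2 = 68.2.
T = 68.2/11 = 6.2 dBV.

6.2 dBV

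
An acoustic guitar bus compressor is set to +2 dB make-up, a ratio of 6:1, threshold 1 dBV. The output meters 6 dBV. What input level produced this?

19 dBV

Remove make-up: 6 − 2 = 4 dBV.
Post-compression overshoot = 4 − 1 = 3 dB.
Input overshoot = R × output overshoot = 18 dB → input = 1 + 18 = 19 dBV.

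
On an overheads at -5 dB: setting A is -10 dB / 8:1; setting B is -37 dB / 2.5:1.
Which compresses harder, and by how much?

A: 5 dB over, compressed to 0.625 dB over, so 4.375 dB of GR.
B: 32 dB over, compressed to 12.8 dB over, so 19.2 dB of GR.
B applies 14.825 dB more gain reduction.

B, by 14.825 dB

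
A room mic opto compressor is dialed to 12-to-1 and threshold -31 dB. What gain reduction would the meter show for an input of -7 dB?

Overshoot = -7 − (-31) = 24 dB.
After 12:1 compression the overshoot becomes 24/12 = 2 dB.
GR = overshoot in − overshoot out = 24 − 2 = 22 dB.

22 dB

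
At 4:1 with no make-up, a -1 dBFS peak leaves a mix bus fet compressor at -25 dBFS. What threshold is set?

Gain reduction = -1 − (-25) = 24 dB; output overshoot = GR / (R − 1) = 24 / 3 = 8 dB.
Threshold = output − output overshoot = -25 − 8 = -33 dBFS.

-33 dBFS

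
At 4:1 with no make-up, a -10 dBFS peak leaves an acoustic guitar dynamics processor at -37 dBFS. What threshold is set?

-46 dBFS

Input is 36 dB above T (since output overshoot × R = input overshoot: (-37 − T)·4 = -10 − T gives T = -46 dBFS).
Check: -46 + (-10 − (-46))/4 = -46 + 9 = -37 dBFS. ✓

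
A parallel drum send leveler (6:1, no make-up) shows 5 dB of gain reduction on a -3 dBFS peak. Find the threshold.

Let T be the threshold. Output overshoot = (input overshoot)/R, so -8 − T = (-3 − T)/6.
6·(-8 − T) = -3 − T → 5·T = -48 − (-3) = -45.
T = -45/5 = -9 dBFS.

-9 dBFS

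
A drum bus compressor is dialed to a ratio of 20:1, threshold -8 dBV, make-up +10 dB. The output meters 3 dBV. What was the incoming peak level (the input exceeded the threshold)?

Before make-up, the level was 3 − 10 = -7 dBV.
Post-compression overshoot = -7 − (-8) = 1 dB.
Input overshoot = R × output overshoot = 20 dB → input = -8 + 20 = 12 dBV.

12 dBV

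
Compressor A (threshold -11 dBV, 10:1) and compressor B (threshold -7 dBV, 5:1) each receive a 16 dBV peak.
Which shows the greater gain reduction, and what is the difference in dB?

A, by 5.9 dB

A: 27 dB over, compressed to 2.7 dB over, so 24.3 dB of GR.
B: 23 dB over, compressed to 4.6 dB over, so 18.4 dB of GR.
A reduces 5.9 dB more.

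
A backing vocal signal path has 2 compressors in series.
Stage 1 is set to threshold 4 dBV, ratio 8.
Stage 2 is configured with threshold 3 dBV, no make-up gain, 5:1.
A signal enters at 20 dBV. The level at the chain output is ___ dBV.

Stage 1: 16 dB above 4 dBV, reduced 8:1 to 2 dB above → 6 dBV.
Stage 2: overshoot 3 dB → 3/5 = 0.6 dB → 3.6 dBV.

3.6 dBV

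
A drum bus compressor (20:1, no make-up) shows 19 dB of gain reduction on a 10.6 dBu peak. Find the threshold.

Gain reduction = 10.6 − (-8.4) = 19 dB; output overshoot = GR / (R − 1) = 19 / 19 = 1 dB.
Threshold = output − output overshoot = -8.4 − 1 = -9.4 dBu.

-9.4 dBu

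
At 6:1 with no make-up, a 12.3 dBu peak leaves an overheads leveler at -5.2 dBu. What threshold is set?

Input is 21 dB above T (since output overshoot × R = input overshoot: (-5.2 − T)·6 = 12.3 − T gives T = -8.7 dBu).
Check: -8.7 + (12.3 − (-8.7))/6 = -8.7 + 3.5 = -5.2 dBu. ✓

-8.7 dBu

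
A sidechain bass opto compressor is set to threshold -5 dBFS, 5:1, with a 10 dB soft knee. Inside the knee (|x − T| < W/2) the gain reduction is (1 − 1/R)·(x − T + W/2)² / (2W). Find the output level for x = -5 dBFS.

x − T + W/2 = -5 − (-5) + 5 = 5.
GR = (1 − 1/5) × 5² / 20 = 0.8 × 25 / 20 = 1 dB.
Output = -5 − 1 = -6 dBFS.

-6 dBFS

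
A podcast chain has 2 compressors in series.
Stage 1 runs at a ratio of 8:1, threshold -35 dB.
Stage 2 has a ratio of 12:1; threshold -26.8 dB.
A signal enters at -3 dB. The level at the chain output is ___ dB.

Stage 1: overshoot 32 dB → 32/8 = 4 dB → -31 dB.
Stage 2: -31 dB is at or below the -26.8 dB threshold — no compression; output -31 dB.

-31 dB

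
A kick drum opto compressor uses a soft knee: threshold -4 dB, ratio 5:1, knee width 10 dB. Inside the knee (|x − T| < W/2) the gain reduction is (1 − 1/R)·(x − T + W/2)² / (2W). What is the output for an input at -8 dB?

x − T + W/2 = -8 − (-4) + 5 = 1.
GR = (1 − 1/5) × 1² / 20 = 0.8 × 1 / 20 = 0.04 dB.
Output = -8 − 0.04 = -8.04 dB.

-8.04 dB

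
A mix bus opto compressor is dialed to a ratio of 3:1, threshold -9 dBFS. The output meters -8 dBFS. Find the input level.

The compressed level sits -8 − (-9) = 1 dB over threshold.
Input overshoot = R × output overshoot = 3 dB → input = -9 + 3 = -6 dBFS.

-6 dBFS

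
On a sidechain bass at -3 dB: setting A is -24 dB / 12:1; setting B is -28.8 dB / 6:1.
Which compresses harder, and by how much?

A: GR = 21 − 21/12 = 19.25 dB.
B: GR = 25.8 − 25.8/6 = 21.5 dB.
B applies 2.25 dB more gain reduction.

B, by 2.25 dB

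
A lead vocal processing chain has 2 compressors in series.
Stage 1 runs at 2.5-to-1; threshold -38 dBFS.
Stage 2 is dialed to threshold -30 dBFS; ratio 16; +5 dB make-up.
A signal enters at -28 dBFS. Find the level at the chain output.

Stage 1: -28 dBFS is 10 dB over -38 dBFS; at 2.5:1 that becomes 4 dB over, giving -34 dBFS.
Stage 2: below threshold (-34 ≤ -30); passes unchanged; make-up brings it to -29 dBFS.

-29 dBFS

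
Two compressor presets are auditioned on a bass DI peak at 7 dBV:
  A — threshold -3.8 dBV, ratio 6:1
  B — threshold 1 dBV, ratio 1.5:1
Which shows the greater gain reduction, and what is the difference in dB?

A, by 7 dB

A: GR = 10.8 − 10.8/6 = 9 dB.
B: GR = 6 − 6/1.5 = 2 dB.
Difference: 7 dB in favour of A.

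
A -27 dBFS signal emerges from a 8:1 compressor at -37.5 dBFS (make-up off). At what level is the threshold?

Let T be the threshold. Output overshoot = (input overshoot)/R, so -37.5 − T = (-27 − T)/8.
8·(-37.5 − T) = -27 − T → 7·T = -300 − (-27) = -273.
T = -273/7 = -39 dBFS.

-39 dBFS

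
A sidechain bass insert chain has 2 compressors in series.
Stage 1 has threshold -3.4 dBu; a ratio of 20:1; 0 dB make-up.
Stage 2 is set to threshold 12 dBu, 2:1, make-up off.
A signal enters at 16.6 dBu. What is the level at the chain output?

Stage 1: overshoot 20 dB → 20/20 = 1 dB → -2.4 dBu.
Stage 2: -2.4 dBu ≤ 12 dBu, so stage 2 doesn't engage; output -2.4 dBu.

-2.4 dBu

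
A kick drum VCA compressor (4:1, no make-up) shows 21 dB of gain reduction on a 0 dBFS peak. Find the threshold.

Let T be the threshold. Output overshoot = (input overshoot)/R, so -21 − T = (0 − T)/4.
4·(-21 − T) = 0 − T → 3·T = -84 − 0 = -84.
T = -84/3 = -28 dBFS.

-28 dBFS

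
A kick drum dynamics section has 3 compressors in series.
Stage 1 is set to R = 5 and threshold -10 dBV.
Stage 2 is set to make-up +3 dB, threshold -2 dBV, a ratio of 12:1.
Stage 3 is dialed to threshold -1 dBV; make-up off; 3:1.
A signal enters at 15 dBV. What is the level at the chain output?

-2 dBV

Stage 1: 15 dBV is 25 dB over -10 dBV; at 5:1 that becomes 5 dB over, giving -5 dBV.
Stage 2: -5 dBV is at or below the -2 dBV threshold — no compression; make-up brings it to -2 dBV.
Stage 3: -2 dBV ≤ -1 dBV, so stage 3 doesn't engage; output -2 dBV.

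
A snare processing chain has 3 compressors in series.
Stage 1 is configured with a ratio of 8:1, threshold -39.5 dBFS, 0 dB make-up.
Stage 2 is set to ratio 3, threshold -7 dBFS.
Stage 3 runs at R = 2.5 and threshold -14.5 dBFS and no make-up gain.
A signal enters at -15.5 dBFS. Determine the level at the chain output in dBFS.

Stage 1: overshoot 24 dB → 24/8 = 3 dB → -36.5 dBFS.
Stage 2: -36.5 dBFS ≤ -7 dBFS, so stage 2 doesn't engage; output -36.5 dBFS.
Stage 3: -36.5 dBFS is at or below the -14.5 dBFS threshold — no compression; output -36.5 dBFS.

-36.5 dBFS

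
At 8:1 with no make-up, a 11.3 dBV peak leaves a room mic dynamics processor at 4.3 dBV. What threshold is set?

Let T be the threshold. Output overshoot = (input overshoot)/R, so 4.3 − T = (11.3 − T)/8.
8·(4.3 − T) = 11.3 − T → 7·T = 34.4 − 11.3 = 23.1.
T = 23.1/7 = 3.3 dBV.

3.3 dBV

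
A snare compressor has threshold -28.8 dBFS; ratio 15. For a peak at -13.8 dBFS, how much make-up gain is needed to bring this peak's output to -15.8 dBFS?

The peak compresses to -28.8 + 15/15 = -27.8 dBFS.
To reach -15.8 dBFS requires -15.8 − (-27.8) = 12 dB of make-up.

12 dB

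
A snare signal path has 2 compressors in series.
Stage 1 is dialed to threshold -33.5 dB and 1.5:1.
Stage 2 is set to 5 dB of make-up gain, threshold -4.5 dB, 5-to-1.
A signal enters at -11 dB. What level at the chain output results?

Stage 1: 22.5 dB above -33.5 dB, reduced 1.5:1 to 15 dB above → -18.5 dB.
Stage 2: below threshold (-18.5 ≤ -4.5); passes unchanged; make-up brings it to -13.5 dB.

-13.5 dB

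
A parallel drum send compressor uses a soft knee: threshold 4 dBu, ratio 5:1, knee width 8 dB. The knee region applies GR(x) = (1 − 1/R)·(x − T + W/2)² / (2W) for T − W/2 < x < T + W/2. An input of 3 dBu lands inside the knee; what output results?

2.55 dBu

x − T + W/2 = 3 − 4 + 4 = 3.
GR = (1 − 1/5) × 3² / 16 = 0.8 × 9 / 16 = 0.45 dB.
Output = 3 − 0.45 = 2.55 dBu.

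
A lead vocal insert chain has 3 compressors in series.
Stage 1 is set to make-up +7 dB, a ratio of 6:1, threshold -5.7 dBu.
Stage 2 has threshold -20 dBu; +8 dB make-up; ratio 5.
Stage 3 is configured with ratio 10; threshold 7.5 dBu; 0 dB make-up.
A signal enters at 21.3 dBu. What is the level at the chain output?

-6.84 dBu

Stage 1: overshoot 27 dB → 27/6 = 4.5 dB → -1.2 dBu; +7 dB make-up → 5.8 dBu.
Stage 2: 5.8 dBu is 25.8 dB over -20 dBu; at 5:1 that becomes 5.16 dB over, giving -14.84 dBu; +8 dB make-up → -6.84 dBu.
Stage 3: below threshold (-6.84 ≤ 7.5); passes unchanged; output -6.84 dBu.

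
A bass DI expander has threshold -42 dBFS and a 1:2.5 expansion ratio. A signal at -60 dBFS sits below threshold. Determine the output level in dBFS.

-87 dBFS

Below threshold, a 1:2.5 expander applies gain = (2.5−1)×(T − x) of attenuation.
(2.5−1) × 18 = 27 dB, so output = -60 − 27 = -87 dBFS.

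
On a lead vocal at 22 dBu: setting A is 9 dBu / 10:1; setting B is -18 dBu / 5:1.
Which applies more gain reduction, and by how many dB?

B, by 20.3 dB

A: GR = 13 − 13/10 = 11.7 dB.
B: GR = 40 − 40/5 = 32 dB.
Difference: 20.3 dB in favour of B.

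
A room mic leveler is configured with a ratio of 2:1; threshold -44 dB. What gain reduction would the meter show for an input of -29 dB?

The signal is 15 dB above threshold.
A 2:1 ratio leaves 7.5 dB of that excess.
Gain reduction = 15 − 7.5 = 7.5 dB.

7.5 dB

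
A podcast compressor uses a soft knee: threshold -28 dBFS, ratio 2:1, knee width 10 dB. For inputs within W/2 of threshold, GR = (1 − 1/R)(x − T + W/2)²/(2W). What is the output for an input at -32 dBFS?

x − T + W/2 = -32 − (-28) + 5 = 1.
GR = (1 − 1/2) × 1² / 20 = 0.5 × 1 / 20 = 0.025 dB.
Output = -32 − 0.025 = -32.025 dBFS.

-32.025 dBFS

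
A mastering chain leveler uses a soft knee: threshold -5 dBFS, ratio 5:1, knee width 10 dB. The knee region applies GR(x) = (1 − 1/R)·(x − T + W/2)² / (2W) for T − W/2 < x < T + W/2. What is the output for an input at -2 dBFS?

x − T + W/2 = -2 − (-5) + 5 = 8.
GR = (1 − 1/5) × 8² / 20 = 0.8 × 64 / 20 = 2.56 dB.
Output = -2 − 2.56 = -4.56 dBFS.

-4.56 dBFS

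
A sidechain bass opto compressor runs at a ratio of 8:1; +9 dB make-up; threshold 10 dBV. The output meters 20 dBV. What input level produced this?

Stripping the +9 dB make-up gives 11 dBV at the gain stage.
Post-compression overshoot = 11 − 10 = 1 dB.
Input overshoot = R × output overshoot = 8 dB → input = 10 + 8 = 18 dBV.

18 dBV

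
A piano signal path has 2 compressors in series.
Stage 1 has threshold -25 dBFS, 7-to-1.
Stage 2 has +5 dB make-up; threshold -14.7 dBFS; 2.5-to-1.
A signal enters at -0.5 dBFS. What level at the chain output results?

Stage 1: -0.5 dBFS is 24.5 dB over -25 dBFS; at 7:1 that becomes 3.5 dB over, giving -21.5 dBFS.
Stage 2: -21.5 dBFS is at or below the -14.7 dBFS threshold — no compression; make-up brings it to -16.5 dBFS.

-16.5 dBFS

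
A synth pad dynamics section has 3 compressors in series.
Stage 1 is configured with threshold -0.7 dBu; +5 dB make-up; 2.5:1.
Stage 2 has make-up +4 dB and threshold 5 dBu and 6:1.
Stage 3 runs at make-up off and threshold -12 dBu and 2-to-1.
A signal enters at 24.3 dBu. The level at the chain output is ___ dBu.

-0.725 dBu

Stage 1: overshoot 25 dB → 25/2.5 = 10 dB → 9.3 dBu; +5 dB make-up → 14.3 dBu.
Stage 2: 14.3 dBu is 9.3 dB over 5 dBu; at 6:1 that becomes 1.55 dB over, giving 6.55 dBu; +4 dB make-up → 10.55 dBu.
Stage 3: 10.55 dBu is 22.55 dB over -12 dBu; at 2:1 that becomes 11.275 dB over, giving -0.725 dBu.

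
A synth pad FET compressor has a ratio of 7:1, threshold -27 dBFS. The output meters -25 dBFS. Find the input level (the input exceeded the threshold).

The compressed level sits -25 − (-27) = 2 dB over threshold.
Input overshoot = R × output overshoot = 14 dB → input = -27 + 14 = -13 dBFS.

-13 dBFS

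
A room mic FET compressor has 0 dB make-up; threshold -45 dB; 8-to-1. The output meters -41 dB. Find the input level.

-13 dB

Post-compression overshoot = -41 − (-45) = 4 dB.
Input overshoot = R × output overshoot = 32 dB → input = -45 + 32 = -13 dB.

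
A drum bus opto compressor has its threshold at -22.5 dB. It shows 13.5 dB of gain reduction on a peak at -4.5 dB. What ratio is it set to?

Input overshoot = -4.5 − (-22.5) = 18 dB.
Output overshoot = 18 − 13.5 = 4.5 dB.
Ratio = input overshoot / output overshoot = 18 / 4.5 = 4.

4:1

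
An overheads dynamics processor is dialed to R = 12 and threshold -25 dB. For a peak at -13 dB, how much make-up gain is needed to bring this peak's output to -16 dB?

Overshoot 12 dB → 12/12 = 1 dB after compression, so the compressed level is -25 + 1 = -24 dB.
Make-up = target − compressed = -16 − (-24) = 8 dB.

8 dB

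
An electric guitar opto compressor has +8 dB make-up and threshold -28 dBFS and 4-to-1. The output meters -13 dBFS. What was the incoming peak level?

Stripping the +8 dB make-up gives -21 dBFS at the gain stage.
That's 7 dB above the -28 dBFS threshold.
Before 4:1 compression the overshoot was 7 × 4 = 28 dB, so input = -28 + 28 = 0 dBFS.

0 dBFS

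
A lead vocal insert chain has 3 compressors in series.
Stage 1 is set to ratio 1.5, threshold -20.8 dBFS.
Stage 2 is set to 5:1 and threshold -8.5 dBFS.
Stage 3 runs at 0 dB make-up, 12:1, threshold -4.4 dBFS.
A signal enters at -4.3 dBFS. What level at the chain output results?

-9.8 dBFS

Stage 1: overshoot 16.5 dB → 16.5/1.5 = 11 dB → -9.8 dBFS.
Stage 2: -9.8 dBFS ≤ -8.5 dBFS, so stage 2 doesn't engage; output -9.8 dBFS.
Stage 3: -9.8 dBFS is at or below the -4.4 dBFS threshold — no compression; output -9.8 dBFS.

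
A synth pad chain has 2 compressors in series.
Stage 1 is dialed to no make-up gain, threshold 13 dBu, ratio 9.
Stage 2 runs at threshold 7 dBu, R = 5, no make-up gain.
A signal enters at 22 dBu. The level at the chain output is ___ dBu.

8.4 dBu

Stage 1: 9 dB above 13 dBu, reduced 9:1 to 1 dB above → 14 dBu.
Stage 2: overshoot 7 dB → 7/5 = 1.4 dB → 8.4 dBu.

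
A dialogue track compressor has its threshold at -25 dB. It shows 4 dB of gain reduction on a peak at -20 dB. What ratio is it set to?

Input overshoot = -20 − (-25) = 5 dB.
Output overshoot = 5 − 4 = 1 dB.
Ratio = input overshoot / output overshoot = 5 / 1 = 5.

5:1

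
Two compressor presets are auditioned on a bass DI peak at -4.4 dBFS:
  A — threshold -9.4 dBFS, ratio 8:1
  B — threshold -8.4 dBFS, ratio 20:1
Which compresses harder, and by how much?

A: 5 dB over, compressed to 0.625 dB over, so 4.375 dB of GR.
B: 4 dB over, compressed to 0.2 dB over, so 3.8 dB of GR.
Difference: 0.575 dB in favour of A.

A, by 0.575 dB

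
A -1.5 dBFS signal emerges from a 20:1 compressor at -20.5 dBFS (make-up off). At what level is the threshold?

-21.5 dBFS

Let T be the threshold. Output overshoot = (input overshoot)/R, so -20.5 − T = (-1.5 − T)/20.
20·(-20.5 − T) = -1.5 − T → 19·T = -410 − (-1.5) = -408.5.
T = -408.5/19 = -21.5 dBFS.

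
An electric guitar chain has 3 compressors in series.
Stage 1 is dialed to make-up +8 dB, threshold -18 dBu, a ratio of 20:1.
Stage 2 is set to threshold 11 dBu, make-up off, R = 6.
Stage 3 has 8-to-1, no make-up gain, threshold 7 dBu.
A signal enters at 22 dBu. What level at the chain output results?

-8 dBu

Stage 1: 40 dB above -18 dBu, reduced 20:1 to 2 dB above → -16 dBu; +8 dB make-up → -8 dBu.
Stage 2: below threshold (-8 ≤ 11); passes unchanged; output -8 dBu.
Stage 3: below threshold (-8 ≤ 7); passes unchanged; output -8 dBu.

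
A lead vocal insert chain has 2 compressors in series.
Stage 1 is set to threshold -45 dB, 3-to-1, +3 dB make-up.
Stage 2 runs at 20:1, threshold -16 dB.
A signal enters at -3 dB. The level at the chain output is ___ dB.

Stage 1: -3 dB is 42 dB over -45 dB; at 3:1 that becomes 14 dB over, giving -31 dB; +3 dB make-up → -28 dB.
Stage 2: -28 dB ≤ -16 dB, so stage 2 doesn't engage; output -28 dB.

-28 dB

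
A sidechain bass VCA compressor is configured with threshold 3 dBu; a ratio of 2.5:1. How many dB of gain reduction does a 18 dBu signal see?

9 dB

18 dBu exceeds the threshold by 15 dB.
A 2.5:1 ratio leaves 6 dB of that excess.
So the signal is attenuated by 15 − 6 = 9 dB.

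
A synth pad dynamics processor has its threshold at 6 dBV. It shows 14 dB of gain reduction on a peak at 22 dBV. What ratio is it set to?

Input overshoot = 22 − 6 = 16 dB.
Output overshoot = 16 − 14 = 2 dB.
Ratio = input overshoot / output overshoot = 16 / 2 = 8.

8:1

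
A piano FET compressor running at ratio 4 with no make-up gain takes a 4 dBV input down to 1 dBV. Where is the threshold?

0 dBV

Gain reduction = 4 − 1 = 3 dB; output overshoot = GR / (R − 1) = 3 / 3 = 1 dB.
Threshold = output − output overshoot = 1 − 1 = 0 dBV.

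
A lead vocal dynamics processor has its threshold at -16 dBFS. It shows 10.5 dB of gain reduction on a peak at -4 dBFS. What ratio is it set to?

8:1

Input overshoot = -4 − (-16) = 12 dB.
Output overshoot = 12 − 10.5 = 1.5 dB.
Ratio = input overshoot / output overshoot = 12 / 1.5 = 8.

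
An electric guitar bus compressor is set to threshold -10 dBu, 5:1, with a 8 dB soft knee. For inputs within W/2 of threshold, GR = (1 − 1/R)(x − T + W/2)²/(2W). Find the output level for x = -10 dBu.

-10.8 dBu

x − T + W/2 = -10 − (-10) + 4 = 4.
GR = (1 − 1/5) × 4² / 16 = 0.8 × 16 / 16 = 0.8 dB.
Output = -10 − 0.8 = -10.8 dBu.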